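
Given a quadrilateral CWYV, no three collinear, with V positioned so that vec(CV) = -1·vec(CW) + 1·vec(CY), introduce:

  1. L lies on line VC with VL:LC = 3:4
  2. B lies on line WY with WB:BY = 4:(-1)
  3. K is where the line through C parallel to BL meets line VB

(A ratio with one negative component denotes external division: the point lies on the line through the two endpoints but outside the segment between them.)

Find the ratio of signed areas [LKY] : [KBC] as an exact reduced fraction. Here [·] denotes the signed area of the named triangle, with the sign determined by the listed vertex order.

Work in coordinates with C = (0, 0), W = (1, 0), Y = (0, 1), V = (-1, 1).
1. L lies on line VC with VL:LC = 3:4 ⇒ L = (-4/7, 4/7)
2. B lies on line WY with WB:BY = 4:(-1) ⇒ B = (-1/3, 4/3)
3. K is where the line through C parallel to BL meets line VB ⇒ K = (5/9, 16/9)
2·[LKY] = -13/63, 2·[KBC] = 4/3
[LKY]:[KBC] = -13/63:4/3 = -13/84

[LKY]:[KBC] = -13/84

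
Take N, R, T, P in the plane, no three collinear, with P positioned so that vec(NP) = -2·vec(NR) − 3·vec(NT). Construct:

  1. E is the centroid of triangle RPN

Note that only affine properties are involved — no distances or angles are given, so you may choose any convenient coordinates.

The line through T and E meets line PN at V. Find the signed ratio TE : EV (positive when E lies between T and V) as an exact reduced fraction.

Work in coordinates with N = (0, 0), R = (1, 0), T = (0, 1), P = (-2, -3).
1. E is the centroid of triangle RPN ⇒ E = (-1/3, -1)
line TE meets PN at V = (-2/9, -1/3)
E = T + t·(V−T) with t = 3/2, so TE:EV = 3/2:-1/2

TE:EV = -3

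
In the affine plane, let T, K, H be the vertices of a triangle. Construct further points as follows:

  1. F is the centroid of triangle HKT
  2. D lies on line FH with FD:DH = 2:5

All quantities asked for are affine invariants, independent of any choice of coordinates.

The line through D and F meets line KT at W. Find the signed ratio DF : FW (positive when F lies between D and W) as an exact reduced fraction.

DF:FW = 4/7

Choose coordinates T = (0, 0), K = (1, 0), H = (0, 1).
1. F is the centroid of triangle HKT ⇒ F = (1/3, 1/3)
2. D lies on line FH with FD:DH = 2:5 ⇒ D = (5/21, 11/21)
line DF meets KT at W = (1/2, 0)
F = D + t·(W−D) with t = 4/11, so DF:FW = 4/11:7/11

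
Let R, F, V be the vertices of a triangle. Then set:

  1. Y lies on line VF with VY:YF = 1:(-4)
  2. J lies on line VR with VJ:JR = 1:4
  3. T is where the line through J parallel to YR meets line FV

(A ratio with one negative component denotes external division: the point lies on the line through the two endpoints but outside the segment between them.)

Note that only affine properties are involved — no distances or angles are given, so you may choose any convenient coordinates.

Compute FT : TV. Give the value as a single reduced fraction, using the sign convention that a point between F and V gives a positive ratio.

Set R = (0, 0), F = (1, 0), V = (0, 1); any affine frame gives the same invariant.
1. Y lies on line VF with VY:YF = 1:(-4) ⇒ Y = (-1/3, 4/3)
2. J lies on line VR with VJ:JR = 1:4 ⇒ J = (0, 4/5)
3. T is where the line through J parallel to YR meets line FV ⇒ T = (-1/15, 16/15)
T = F + t·(V−F) with t = 16/15, so FT:TV = t:(1−t) = 16/15:-1/15

FT:TV = -16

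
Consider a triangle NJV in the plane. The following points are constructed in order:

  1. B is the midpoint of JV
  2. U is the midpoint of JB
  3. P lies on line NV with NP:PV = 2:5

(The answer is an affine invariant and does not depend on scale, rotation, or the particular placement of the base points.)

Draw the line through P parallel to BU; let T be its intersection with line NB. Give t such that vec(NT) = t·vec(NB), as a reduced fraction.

Set N = (0, 0), J = (1, 0), V = (0, 1); any affine frame gives the same invariant.
1. B is the midpoint of JV ⇒ B = (1/2, 1/2)
2. U is the midpoint of JB ⇒ U = (3/4, 1/4)
3. P lies on line NV with NP:PV = 2:5 ⇒ P = (0, 2/7)
through P parallel to BU: direction (1/4, -1/4); meets NB at T = (1/7, 1/7)
T = N + t·(B−N) with t = 2/7

t = 2/7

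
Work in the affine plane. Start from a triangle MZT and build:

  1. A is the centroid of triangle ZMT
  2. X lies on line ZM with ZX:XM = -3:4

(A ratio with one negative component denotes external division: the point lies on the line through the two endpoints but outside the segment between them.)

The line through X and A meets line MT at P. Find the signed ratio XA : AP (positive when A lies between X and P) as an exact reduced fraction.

Set M = (0, 0), Z = (1, 0), T = (0, 1); any affine frame gives the same invariant.
1. A is the centroid of triangle ZMT ⇒ A = (1/3, 1/3)
2. X lies on line ZM with ZX:XM = -3:4 ⇒ X = (4, 0)
line XA meets MT at P = (0, 4/11)
A = X + t·(P−X) with t = 11/12, so XA:AP = 11/12:1/12

XA:AP = 11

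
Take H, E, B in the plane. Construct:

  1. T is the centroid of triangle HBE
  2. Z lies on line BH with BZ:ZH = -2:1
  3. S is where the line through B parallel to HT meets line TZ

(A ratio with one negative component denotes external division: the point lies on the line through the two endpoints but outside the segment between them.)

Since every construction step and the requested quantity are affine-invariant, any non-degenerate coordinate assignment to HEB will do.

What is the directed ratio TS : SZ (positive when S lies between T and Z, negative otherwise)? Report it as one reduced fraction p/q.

Work in coordinates with H = (0, 0), E = (1, 0), B = (0, 1).
1. T is the centroid of triangle HBE ⇒ T = (1/3, 1/3)
2. Z lies on line BH with BZ:ZH = -2:1 ⇒ Z = (0, -1)
3. S is where the line through B parallel to HT meets line TZ ⇒ S = (2/3, 5/3)
S = T + t·(Z−T) with t = -1, so TS:SZ = t:(1−t) = -1:2

TS:SZ = -1/2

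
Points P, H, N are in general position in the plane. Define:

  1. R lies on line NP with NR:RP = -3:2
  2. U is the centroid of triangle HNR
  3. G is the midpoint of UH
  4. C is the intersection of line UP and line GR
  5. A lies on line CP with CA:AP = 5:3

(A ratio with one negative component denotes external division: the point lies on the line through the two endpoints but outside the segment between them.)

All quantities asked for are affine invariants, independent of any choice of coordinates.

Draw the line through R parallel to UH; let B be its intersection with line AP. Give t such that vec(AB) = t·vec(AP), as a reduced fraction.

Set P = (0, 0), H = (1, 0), N = (0, 1); any affine frame gives the same invariant.
1. R lies on line NP with NR:RP = -3:2 ⇒ R = (0, -2)
2. U is the centroid of triangle HNR ⇒ U = (1/3, -1/3)
3. G is the midpoint of UH ⇒ G = (2/3, -1/6)
4. C is the intersection of line UP and line GR ⇒ C = (8/15, -8/15)
5. A lies on line CP with CA:AP = 5:3 ⇒ A = (1/5, -1/5)
through R parallel to UH: direction (2/3, 1/3); meets AP at B = (4/3, -4/3)
B = A + t·(P−A) with t = -17/3

t = -17/3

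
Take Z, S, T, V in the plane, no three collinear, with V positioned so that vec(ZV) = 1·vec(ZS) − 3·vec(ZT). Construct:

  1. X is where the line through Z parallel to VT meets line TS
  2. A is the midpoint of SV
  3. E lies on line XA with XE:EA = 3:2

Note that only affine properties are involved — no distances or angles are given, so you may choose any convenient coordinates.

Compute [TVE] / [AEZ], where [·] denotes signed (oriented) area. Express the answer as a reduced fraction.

[TVE]:[AEZ] = 3/2

Set Z = (0, 0), S = (1, 0), T = (0, 1), V = (1, -3); any affine frame gives the same invariant.
1. X is where the line through Z parallel to VT meets line TS ⇒ X = (-1/3, 4/3)
2. A is the midpoint of SV ⇒ A = (1, -3/2)
3. E lies on line XA with XE:EA = 3:2 ⇒ E = (7/15, -11/30)
2·[TVE] = 1/2, 2·[AEZ] = 1/3
[TVE]:[AEZ] = 1/2:1/3 = 3/2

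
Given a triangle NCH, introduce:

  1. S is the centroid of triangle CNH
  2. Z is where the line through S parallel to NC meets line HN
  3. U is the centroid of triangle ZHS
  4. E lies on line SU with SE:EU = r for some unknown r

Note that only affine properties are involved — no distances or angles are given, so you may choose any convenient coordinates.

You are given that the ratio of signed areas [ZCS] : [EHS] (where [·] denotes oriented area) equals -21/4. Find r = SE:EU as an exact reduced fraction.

Choose coordinates N = (0, 0), C = (1, 0), H = (0, 1).
1. S is the centroid of triangle CNH ⇒ S = (1/3, 1/3)
2. Z is where the line through S parallel to NC meets line HN ⇒ Z = (0, 1/3)
3. U is the centroid of triangle ZHS ⇒ U = (1/9, 5/9)
4. With SE:EU = r, write λ = r/(r+1) so E = S + λ·(U−S); E is affine-linear in λ
Every point depending on E is an affine combination of E and λ-independent points, so each such coordinate is linear in λ; the λ² term in each signed area is a multiple of (U−S)×(U−S) = 0, so 2·[ZCS] and 2·[EHS] are each linear in λ. Evaluating at λ=0 and λ=1:
  2·[ZCS] = 1/9,   2·[EHS] = -2/27·λ
So [ZCS]:[EHS] = (1/9) / (-2/27·λ). Setting this equal to -21/4:
  1/9 = -21/4·(-2/27·λ)  ⇒  λ = 2/7
Then r = λ/(1−λ) = (2/7)/(5/7) = 2/5. Check: with r = 2/5, E = (17/63, 25/63) and [ZCS]:[EHS] = -21/4 as required.

r = 2/5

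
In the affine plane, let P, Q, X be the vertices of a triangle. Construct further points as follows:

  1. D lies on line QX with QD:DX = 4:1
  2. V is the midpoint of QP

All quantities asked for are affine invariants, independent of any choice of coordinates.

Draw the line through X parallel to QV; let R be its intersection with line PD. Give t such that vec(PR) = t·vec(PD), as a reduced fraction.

t = 5/4

Assign P = (0, 0), Q = (1, 0), X = (0, 1) — the answer is frame-independent, so this choice is without loss of generality.
1. D lies on line QX with QD:DX = 4:1 ⇒ D = (1/5, 4/5)
2. V is the midpoint of QP ⇒ V = (1/2, 0)
through X parallel to QV: direction (-1/2, 0); meets PD at R = (1/4, 1)
R = P + t·(D−P) with t = 5/4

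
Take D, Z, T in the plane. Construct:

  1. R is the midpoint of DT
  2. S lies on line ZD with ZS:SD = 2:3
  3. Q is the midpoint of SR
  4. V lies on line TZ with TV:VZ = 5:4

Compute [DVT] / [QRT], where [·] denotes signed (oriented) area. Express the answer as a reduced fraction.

Set D = (0, 0), Z = (1, 0), T = (0, 1); any affine frame gives the same invariant.
1. R is the midpoint of DT ⇒ R = (0, 1/2)
2. S lies on line ZD with ZS:SD = 2:3 ⇒ S = (3/5, 0)
3. Q is the midpoint of SR ⇒ Q = (3/10, 1/4)
4. V lies on line TZ with TV:VZ = 5:4 ⇒ V = (5/9, 4/9)
2·[DVT] = 5/9, 2·[QRT] = -3/20
[DVT]:[QRT] = 5/9:-3/20 = -100/27

[DVT]:[QRT] = -100/27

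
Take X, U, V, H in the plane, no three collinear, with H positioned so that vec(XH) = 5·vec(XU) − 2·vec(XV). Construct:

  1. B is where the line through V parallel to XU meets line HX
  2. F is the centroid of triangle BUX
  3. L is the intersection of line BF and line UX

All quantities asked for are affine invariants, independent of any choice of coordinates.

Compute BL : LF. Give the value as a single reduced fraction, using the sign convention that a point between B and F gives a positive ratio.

Choose coordinates X = (0, 0), U = (1, 0), V = (0, 1), H = (5, -2).
1. B is where the line through V parallel to XU meets line HX ⇒ B = (-5/2, 1)
2. F is the centroid of triangle BUX ⇒ F = (-1/2, 1/3)
3. L is the intersection of line BF and line UX ⇒ L = (1/2, 0)
L = B + t·(F−B) with t = 3/2, so BL:LF = t:(1−t) = 3/2:-1/2

BL:LF = -3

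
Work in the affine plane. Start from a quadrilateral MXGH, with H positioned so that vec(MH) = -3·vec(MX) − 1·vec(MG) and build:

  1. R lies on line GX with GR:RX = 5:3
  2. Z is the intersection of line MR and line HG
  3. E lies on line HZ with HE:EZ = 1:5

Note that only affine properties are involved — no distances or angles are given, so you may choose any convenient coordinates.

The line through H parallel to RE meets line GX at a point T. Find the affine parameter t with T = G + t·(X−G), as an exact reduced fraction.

t = 3/8

Work in coordinates with M = (0, 0), X = (1, 0), G = (0, 1), H = (-3, -1).
1. R lies on line GX with GR:RX = 5:3 ⇒ R = (5/8, 3/8)
2. Z is the intersection of line MR and line HG ⇒ Z = (-15, -9)
3. E lies on line HZ with HE:EZ = 1:5 ⇒ E = (-5, -7/3)
through H parallel to RE: direction (-45/8, -65/24); meets GX at T = (3/8, 5/8)
T = G + t·(X−G) with t = 3/8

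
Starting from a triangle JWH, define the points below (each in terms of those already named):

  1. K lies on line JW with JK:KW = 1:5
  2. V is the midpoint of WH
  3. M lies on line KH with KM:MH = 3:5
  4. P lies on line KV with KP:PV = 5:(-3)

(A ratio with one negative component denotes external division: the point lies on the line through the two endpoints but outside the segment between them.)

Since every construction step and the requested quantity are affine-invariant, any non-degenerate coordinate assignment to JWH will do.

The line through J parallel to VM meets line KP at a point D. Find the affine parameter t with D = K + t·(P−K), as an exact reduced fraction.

t = 4/75

Set J = (0, 0), W = (1, 0), H = (0, 1); any affine frame gives the same invariant.
1. K lies on line JW with JK:KW = 1:5 ⇒ K = (1/6, 0)
2. V is the midpoint of WH ⇒ V = (1/2, 1/2)
3. M lies on line KH with KM:MH = 3:5 ⇒ M = (5/48, 3/8)
4. P lies on line KV with KP:PV = 5:(-3) ⇒ P = (1, 5/4)
through J parallel to VM: direction (-19/48, -1/8); meets KP at D = (19/90, 1/15)
D = K + t·(P−K) with t = 4/75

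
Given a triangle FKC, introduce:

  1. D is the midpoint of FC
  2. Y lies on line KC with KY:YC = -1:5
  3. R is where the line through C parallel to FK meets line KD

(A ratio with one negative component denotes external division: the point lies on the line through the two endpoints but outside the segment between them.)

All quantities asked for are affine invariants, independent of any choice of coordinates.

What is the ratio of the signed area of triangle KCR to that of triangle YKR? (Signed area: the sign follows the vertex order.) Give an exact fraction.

[KCR]:[YKR] = 4

Choose coordinates F = (0, 0), K = (1, 0), C = (0, 1).
1. D is the midpoint of FC ⇒ D = (0, 1/2)
2. Y lies on line KC with KY:YC = -1:5 ⇒ Y = (5/4, -1/4)
3. R is where the line through C parallel to FK meets line KD ⇒ R = (-1, 1)
2·[KCR] = 1, 2·[YKR] = 1/4
[KCR]:[YKR] = 1:1/4 = 4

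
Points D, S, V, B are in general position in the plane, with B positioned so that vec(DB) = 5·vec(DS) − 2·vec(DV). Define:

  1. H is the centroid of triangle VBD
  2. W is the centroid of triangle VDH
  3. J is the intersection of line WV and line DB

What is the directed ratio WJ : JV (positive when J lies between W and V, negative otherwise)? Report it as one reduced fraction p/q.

WJ:JV = -4/9

Choose coordinates D = (0, 0), S = (1, 0), V = (0, 1), B = (5, -2).
1. H is the centroid of triangle VBD ⇒ H = (5/3, -1/3)
2. W is the centroid of triangle VDH ⇒ W = (5/9, 2/9)
3. J is the intersection of line WV and line DB ⇒ J = (1, -2/5)
J = W + t·(V−W) with t = -4/5, so WJ:JV = t:(1−t) = -4/5:9/5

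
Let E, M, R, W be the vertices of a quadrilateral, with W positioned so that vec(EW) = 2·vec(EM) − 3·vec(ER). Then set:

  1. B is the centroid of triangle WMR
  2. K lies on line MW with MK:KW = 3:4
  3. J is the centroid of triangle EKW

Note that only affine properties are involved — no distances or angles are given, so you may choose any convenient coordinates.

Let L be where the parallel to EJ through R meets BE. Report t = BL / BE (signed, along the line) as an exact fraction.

t = -5/7

Set E = (0, 0), M = (1, 0), R = (0, 1), W = (2, -3); any affine frame gives the same invariant.
1. B is the centroid of triangle WMR ⇒ B = (1, -2/3)
2. K lies on line MW with MK:KW = 3:4 ⇒ K = (10/7, -9/7)
3. J is the centroid of triangle EKW ⇒ J = (8/7, -10/7)
through R parallel to EJ: direction (8/7, -10/7); meets BE at L = (12/7, -8/7)
L = B + t·(E−B) with t = -5/7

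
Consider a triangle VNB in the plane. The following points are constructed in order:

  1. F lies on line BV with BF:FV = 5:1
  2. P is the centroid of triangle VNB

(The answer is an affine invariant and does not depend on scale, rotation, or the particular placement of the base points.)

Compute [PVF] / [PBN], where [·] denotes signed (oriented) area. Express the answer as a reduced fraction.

[PVF]:[PBN] = 1/6

Set V = (0, 0), N = (1, 0), B = (0, 1); any affine frame gives the same invariant.
1. F lies on line BV with BF:FV = 5:1 ⇒ F = (0, 1/6)
2. P is the centroid of triangle VNB ⇒ P = (1/3, 1/3)
2·[PVF] = -1/18, 2·[PBN] = -1/3
[PVF]:[PBN] = -1/18:-1/3 = 1/6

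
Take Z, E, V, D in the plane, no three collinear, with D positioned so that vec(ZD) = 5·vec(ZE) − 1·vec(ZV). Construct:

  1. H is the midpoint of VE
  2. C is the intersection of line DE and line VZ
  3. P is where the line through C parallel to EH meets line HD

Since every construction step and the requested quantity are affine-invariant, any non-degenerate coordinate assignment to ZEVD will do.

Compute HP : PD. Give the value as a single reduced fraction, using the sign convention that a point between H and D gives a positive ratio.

Choose coordinates Z = (0, 0), E = (1, 0), V = (0, 1), D = (5, -1).
1. H is the midpoint of VE ⇒ H = (1/2, 1/2)
2. C is the intersection of line DE and line VZ ⇒ C = (0, 1/4)
3. P is where the line through C parallel to EH meets line HD ⇒ P = (-5/8, 7/8)
P = H + t·(D−H) with t = -1/4, so HP:PD = t:(1−t) = -1/4:5/4

HP:PD = -1/5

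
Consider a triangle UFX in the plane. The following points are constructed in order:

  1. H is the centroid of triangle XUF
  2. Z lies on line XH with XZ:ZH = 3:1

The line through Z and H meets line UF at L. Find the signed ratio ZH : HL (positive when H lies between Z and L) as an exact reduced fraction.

ZH:HL = 1/2

Work in coordinates with U = (0, 0), F = (1, 0), X = (0, 1).
1. H is the centroid of triangle XUF ⇒ H = (1/3, 1/3)
2. Z lies on line XH with XZ:ZH = 3:1 ⇒ Z = (1/4, 1/2)
line ZH meets UF at L = (1/2, 0)
H = Z + t·(L−Z) with t = 1/3, so ZH:HL = 1/3:2/3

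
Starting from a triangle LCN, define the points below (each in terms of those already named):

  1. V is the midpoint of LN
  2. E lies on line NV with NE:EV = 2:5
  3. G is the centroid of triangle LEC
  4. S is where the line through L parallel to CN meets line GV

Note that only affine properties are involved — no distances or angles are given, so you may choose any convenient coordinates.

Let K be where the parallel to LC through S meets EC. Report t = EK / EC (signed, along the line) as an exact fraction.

Set L = (0, 0), C = (1, 0), N = (0, 1); any affine frame gives the same invariant.
1. V is the midpoint of LN ⇒ V = (0, 1/2)
2. E lies on line NV with NE:EV = 2:5 ⇒ E = (0, 6/7)
3. G is the centroid of triangle LEC ⇒ G = (1/3, 2/7)
4. S is where the line through L parallel to CN meets line GV ⇒ S = (-7/5, 7/5)
through S parallel to LC: direction (1, 0); meets EC at K = (-19/30, 7/5)
K = E + t·(C−E) with t = -19/30

t = -19/30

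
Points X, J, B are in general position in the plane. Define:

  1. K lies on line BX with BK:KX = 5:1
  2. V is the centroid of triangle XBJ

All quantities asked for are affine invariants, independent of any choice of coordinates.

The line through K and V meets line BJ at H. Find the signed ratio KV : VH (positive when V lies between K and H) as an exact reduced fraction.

Choose coordinates X = (0, 0), J = (1, 0), B = (0, 1).
1. K lies on line BX with BK:KX = 5:1 ⇒ K = (0, 1/6)
2. V is the centroid of triangle XBJ ⇒ V = (1/3, 1/3)
line KV meets BJ at H = (5/9, 4/9)
V = K + t·(H−K) with t = 3/5, so KV:VH = 3/5:2/5

KV:VH = 3/2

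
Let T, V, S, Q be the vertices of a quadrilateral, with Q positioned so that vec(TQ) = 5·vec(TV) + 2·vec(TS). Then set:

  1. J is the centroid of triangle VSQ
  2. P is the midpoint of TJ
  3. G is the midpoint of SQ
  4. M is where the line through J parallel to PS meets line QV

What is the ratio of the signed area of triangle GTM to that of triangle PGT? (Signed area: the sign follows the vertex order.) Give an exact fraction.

Work in coordinates with T = (0, 0), V = (1, 0), S = (0, 1), Q = (5, 2).
1. J is the centroid of triangle VSQ ⇒ J = (2, 1)
2. P is the midpoint of TJ ⇒ P = (1, 1/2)
3. G is the midpoint of SQ ⇒ G = (5/2, 3/2)
4. M is where the line through J parallel to PS meets line QV ⇒ M = (5/2, 3/4)
2·[GTM] = 15/8, 2·[PGT] = 1/4
[GTM]:[PGT] = 15/8:1/4 = 15/2

[GTM]:[PGT] = 15/2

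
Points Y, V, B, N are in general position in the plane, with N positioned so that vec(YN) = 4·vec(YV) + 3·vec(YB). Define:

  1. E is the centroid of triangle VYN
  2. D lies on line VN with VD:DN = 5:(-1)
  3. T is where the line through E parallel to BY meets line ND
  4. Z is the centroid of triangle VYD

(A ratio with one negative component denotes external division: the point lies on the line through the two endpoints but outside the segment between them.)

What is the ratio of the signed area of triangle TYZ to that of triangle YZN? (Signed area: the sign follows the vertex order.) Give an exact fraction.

[TYZ]:[YZN] = -29/27

Work in coordinates with Y = (0, 0), V = (1, 0), B = (0, 1), N = (4, 3).
1. E is the centroid of triangle VYN ⇒ E = (5/3, 1)
2. D lies on line VN with VD:DN = 5:(-1) ⇒ D = (19/4, 15/4)
3. T is where the line through E parallel to BY meets line ND ⇒ T = (5/3, 2/3)
4. Z is the centroid of triangle VYD ⇒ Z = (23/12, 5/4)
2·[TYZ] = -29/36, 2·[YZN] = 3/4
[TYZ]:[YZN] = -29/36:3/4 = -29/27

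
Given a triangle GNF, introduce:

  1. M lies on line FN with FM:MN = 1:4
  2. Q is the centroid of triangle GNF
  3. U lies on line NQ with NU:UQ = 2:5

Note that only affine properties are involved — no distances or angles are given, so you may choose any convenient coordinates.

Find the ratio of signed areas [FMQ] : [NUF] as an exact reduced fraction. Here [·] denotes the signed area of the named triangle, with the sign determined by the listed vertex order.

[FMQ]:[NUF] = 7/10

Set G = (0, 0), N = (1, 0), F = (0, 1); any affine frame gives the same invariant.
1. M lies on line FN with FM:MN = 1:4 ⇒ M = (1/5, 4/5)
2. Q is the centroid of triangle GNF ⇒ Q = (1/3, 1/3)
3. U lies on line NQ with NU:UQ = 2:5 ⇒ U = (17/21, 2/21)
2·[FMQ] = -1/15, 2·[NUF] = -2/21
[FMQ]:[NUF] = -1/15:-2/21 = 7/10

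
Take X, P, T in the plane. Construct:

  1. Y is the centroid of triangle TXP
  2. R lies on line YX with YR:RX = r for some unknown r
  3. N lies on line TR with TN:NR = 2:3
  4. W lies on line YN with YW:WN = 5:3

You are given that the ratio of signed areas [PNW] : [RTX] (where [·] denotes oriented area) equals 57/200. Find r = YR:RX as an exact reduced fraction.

Work in coordinates with X = (0, 0), P = (1, 0), T = (0, 1).
1. Y is the centroid of triangle TXP ⇒ Y = (1/3, 1/3)
2. With YR:RX = r, write λ = r/(r+1) so R = Y + λ·(X−Y); R is affine-linear in λ
3. N lies on line TR with TN:NR = 2:3 ⇒ N is an affine combination of earlier points and hence also affine-linear in λ
4. W lies on line YN with YW:WN = 5:3 ⇒ W is an affine combination of earlier points and hence also affine-linear in λ
Every point depending on R is an affine combination of R and λ-independent points, so each such coordinate is linear in λ; the λ² term in each signed area is a multiple of (X−Y)×(X−Y) = 0, so 2·[PNW] and 2·[RTX] are each linear in λ. Evaluating at λ=0 and λ=1:
  2·[PNW] = -1/20·λ + 3/40,   2·[RTX] = -1/3·λ + 1/3
So [PNW]:[RTX] = (-1/20·λ + 3/40) / (-1/3·λ + 1/3). Setting this equal to 57/200:
  -1/20·λ + 3/40 = 57/200·(-1/3·λ + 1/3)  ⇒  λ = 4/9
Then r = λ/(1−λ) = (4/9)/(5/9) = 4/5. Check: with r = 4/5, R = (5/27, 5/27) and [PNW]:[RTX] = 57/200 as required.

r = 4/5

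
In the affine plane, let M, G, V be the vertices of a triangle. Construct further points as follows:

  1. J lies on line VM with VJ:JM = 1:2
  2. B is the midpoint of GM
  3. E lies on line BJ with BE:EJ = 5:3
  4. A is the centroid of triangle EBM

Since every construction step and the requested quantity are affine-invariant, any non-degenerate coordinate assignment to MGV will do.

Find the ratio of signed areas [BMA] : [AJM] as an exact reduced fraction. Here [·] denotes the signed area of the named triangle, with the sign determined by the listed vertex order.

Choose coordinates M = (0, 0), G = (1, 0), V = (0, 1).
1. J lies on line VM with VJ:JM = 1:2 ⇒ J = (0, 2/3)
2. B is the midpoint of GM ⇒ B = (1/2, 0)
3. E lies on line BJ with BE:EJ = 5:3 ⇒ E = (3/16, 5/12)
4. A is the centroid of triangle EBM ⇒ A = (11/48, 5/36)
2·[BMA] = -5/72, 2·[AJM] = 11/72
[BMA]:[AJM] = -5/72:11/72 = -5/11

[BMA]:[AJM] = -5/11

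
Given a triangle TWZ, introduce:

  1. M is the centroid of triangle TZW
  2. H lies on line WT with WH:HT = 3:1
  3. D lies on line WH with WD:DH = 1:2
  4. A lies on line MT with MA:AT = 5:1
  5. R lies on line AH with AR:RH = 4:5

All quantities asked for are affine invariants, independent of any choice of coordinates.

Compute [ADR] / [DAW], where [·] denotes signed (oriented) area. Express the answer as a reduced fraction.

[ADR]:[DAW] = 8/9

Work in coordinates with T = (0, 0), W = (1, 0), Z = (0, 1).
1. M is the centroid of triangle TZW ⇒ M = (1/3, 1/3)
2. H lies on line WT with WH:HT = 3:1 ⇒ H = (1/4, 0)
3. D lies on line WH with WD:DH = 1:2 ⇒ D = (3/4, 0)
4. A lies on line MT with MA:AT = 5:1 ⇒ A = (1/18, 1/18)
5. R lies on line AH with AR:RH = 4:5 ⇒ R = (23/162, 5/162)
2·[ADR] = -1/81, 2·[DAW] = -1/72
[ADR]:[DAW] = -1/81:-1/72 = 8/9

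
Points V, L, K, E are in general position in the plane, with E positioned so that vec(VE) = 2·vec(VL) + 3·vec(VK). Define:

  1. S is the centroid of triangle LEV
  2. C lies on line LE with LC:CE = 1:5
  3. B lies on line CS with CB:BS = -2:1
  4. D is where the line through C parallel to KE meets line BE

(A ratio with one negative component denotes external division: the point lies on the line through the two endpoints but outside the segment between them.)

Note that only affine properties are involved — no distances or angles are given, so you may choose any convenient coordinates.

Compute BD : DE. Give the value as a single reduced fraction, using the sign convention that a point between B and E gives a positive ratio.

Assign V = (0, 0), L = (1, 0), K = (0, 1), E = (2, 3) — the answer is frame-independent, so this choice is without loss of generality.
1. S is the centroid of triangle LEV ⇒ S = (1, 1)
2. C lies on line LE with LC:CE = 1:5 ⇒ C = (7/6, 1/2)
3. B lies on line CS with CB:BS = -2:1 ⇒ B = (5/6, 3/2)
4. D is where the line through C parallel to KE meets line BE ⇒ D = (-23/6, -9/2)
D = B + t·(E−B) with t = -4, so BD:DE = t:(1−t) = -4:5

BD:DE = -4/5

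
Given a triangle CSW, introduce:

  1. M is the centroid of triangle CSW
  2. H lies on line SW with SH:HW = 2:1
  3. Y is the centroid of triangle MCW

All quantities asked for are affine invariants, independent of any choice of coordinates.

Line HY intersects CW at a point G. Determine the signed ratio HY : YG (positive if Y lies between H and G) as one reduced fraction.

HY:YG = 2

Work in coordinates with C = (0, 0), S = (1, 0), W = (0, 1).
1. M is the centroid of triangle CSW ⇒ M = (1/3, 1/3)
2. H lies on line SW with SH:HW = 2:1 ⇒ H = (1/3, 2/3)
3. Y is the centroid of triangle MCW ⇒ Y = (1/9, 4/9)
line HY meets CW at G = (0, 1/3)
Y = H + t·(G−H) with t = 2/3, so HY:YG = 2/3:1/3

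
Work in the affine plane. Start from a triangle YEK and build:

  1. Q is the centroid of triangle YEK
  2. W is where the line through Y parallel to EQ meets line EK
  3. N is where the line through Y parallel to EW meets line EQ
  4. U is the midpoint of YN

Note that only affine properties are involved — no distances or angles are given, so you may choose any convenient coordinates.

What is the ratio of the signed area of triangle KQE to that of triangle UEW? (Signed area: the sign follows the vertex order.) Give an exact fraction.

Work in coordinates with Y = (0, 0), E = (1, 0), K = (0, 1).
1. Q is the centroid of triangle YEK ⇒ Q = (1/3, 1/3)
2. W is where the line through Y parallel to EQ meets line EK ⇒ W = (2, -1)
3. N is where the line through Y parallel to EW meets line EQ ⇒ N = (-1, 1)
4. U is the midpoint of YN ⇒ U = (-1/2, 1/2)
2·[KQE] = 1/3, 2·[UEW] = -1
[KQE]:[UEW] = 1/3:-1 = -1/3

[KQE]:[UEW] = -1/3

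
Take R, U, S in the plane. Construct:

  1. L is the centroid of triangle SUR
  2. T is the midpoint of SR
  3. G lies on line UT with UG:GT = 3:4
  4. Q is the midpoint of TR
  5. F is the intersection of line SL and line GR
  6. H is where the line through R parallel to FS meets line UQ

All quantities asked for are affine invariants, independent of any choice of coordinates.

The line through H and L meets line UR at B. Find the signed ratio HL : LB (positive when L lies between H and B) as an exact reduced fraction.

Assign R = (0, 0), U = (1, 0), S = (0, 1) — the answer is frame-independent, so this choice is without loss of generality.
1. L is the centroid of triangle SUR ⇒ L = (1/3, 1/3)
2. T is the midpoint of SR ⇒ T = (0, 1/2)
3. G lies on line UT with UG:GT = 3:4 ⇒ G = (4/7, 3/14)
4. Q is the midpoint of TR ⇒ Q = (0, 1/4)
5. F is the intersection of line SL and line GR ⇒ F = (8/19, 3/19)
6. H is where the line through R parallel to FS meets line UQ ⇒ H = (-1/7, 2/7)
line HL meets UR at B = (-3, 0)
L = H + t·(B−H) with t = -1/6, so HL:LB = -1/6:7/6

HL:LB = -1/7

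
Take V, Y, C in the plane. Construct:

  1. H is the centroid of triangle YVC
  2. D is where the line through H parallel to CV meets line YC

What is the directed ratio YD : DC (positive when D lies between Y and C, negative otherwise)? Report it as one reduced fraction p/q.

YD:DC = 2

Work in coordinates with V = (0, 0), Y = (1, 0), C = (0, 1).
1. H is the centroid of triangle YVC ⇒ H = (1/3, 1/3)
2. D is where the line through H parallel to CV meets line YC ⇒ D = (1/3, 2/3)
D = Y + t·(C−Y) with t = 2/3, so YD:DC = t:(1−t) = 2/3:1/3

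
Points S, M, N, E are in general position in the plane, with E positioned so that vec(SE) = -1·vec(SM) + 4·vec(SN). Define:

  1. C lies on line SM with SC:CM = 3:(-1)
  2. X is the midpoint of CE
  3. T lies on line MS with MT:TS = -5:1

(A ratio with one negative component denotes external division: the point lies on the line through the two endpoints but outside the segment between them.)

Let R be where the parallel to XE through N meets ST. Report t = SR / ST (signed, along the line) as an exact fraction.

Choose coordinates S = (0, 0), M = (1, 0), N = (0, 1), E = (-1, 4).
1. C lies on line SM with SC:CM = 3:(-1) ⇒ C = (3/2, 0)
2. X is the midpoint of CE ⇒ X = (1/4, 2)
3. T lies on line MS with MT:TS = -5:1 ⇒ T = (-1/4, 0)
through N parallel to XE: direction (-5/4, 2); meets ST at R = (5/8, 0)
R = S + t·(T−S) with t = -5/2

t = -5/2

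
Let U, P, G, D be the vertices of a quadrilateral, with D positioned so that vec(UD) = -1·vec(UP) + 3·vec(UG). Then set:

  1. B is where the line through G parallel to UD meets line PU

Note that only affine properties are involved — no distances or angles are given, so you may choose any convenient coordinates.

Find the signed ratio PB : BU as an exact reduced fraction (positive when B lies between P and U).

PB:BU = 2

Work in coordinates with U = (0, 0), P = (1, 0), G = (0, 1), D = (-1, 3).
1. B is where the line through G parallel to UD meets line PU ⇒ B = (1/3, 0)
B = P + t·(U−P) with t = 2/3, so PB:BU = t:(1−t) = 2/3:1/3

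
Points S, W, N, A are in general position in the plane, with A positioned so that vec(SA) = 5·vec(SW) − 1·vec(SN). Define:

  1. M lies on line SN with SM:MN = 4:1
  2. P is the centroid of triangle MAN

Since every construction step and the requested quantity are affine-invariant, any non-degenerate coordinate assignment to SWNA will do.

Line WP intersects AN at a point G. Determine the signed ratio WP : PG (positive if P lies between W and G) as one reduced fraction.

Assign S = (0, 0), W = (1, 0), N = (0, 1), A = (5, -1) — the answer is frame-independent, so this choice is without loss of generality.
1. M lies on line SN with SM:MN = 4:1 ⇒ M = (0, 4/5)
2. P is the centroid of triangle MAN ⇒ P = (5/3, 4/15)
line WP meets AN at G = (7/4, 3/10)
P = W + t·(G−W) with t = 8/9, so WP:PG = 8/9:1/9

WP:PG = 8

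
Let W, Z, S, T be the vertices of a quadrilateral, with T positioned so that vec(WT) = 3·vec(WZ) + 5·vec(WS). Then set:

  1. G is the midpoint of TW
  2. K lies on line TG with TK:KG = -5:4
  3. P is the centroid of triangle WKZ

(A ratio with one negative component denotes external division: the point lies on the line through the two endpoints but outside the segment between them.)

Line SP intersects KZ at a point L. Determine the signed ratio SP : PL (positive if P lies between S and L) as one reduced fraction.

SP:PL = 21/5

Work in coordinates with W = (0, 0), Z = (1, 0), S = (0, 1), T = (3, 5).
1. G is the midpoint of TW ⇒ G = (3/2, 5/2)
2. K lies on line TG with TK:KG = -5:4 ⇒ K = (-9/2, -15/2)
3. P is the centroid of triangle WKZ ⇒ P = (-7/6, -5/2)
line SP meets KZ at L = (-13/9, -10/3)
P = S + t·(L−S) with t = 21/26, so SP:PL = 21/26:5/26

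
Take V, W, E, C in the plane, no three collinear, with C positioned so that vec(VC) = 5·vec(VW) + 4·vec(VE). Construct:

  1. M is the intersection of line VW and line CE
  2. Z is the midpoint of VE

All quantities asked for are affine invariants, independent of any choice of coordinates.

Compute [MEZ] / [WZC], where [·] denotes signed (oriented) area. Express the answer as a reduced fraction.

[MEZ]:[WZC] = 5/36

Work in coordinates with V = (0, 0), W = (1, 0), E = (0, 1), C = (5, 4).
1. M is the intersection of line VW and line CE ⇒ M = (-5/3, 0)
2. Z is the midpoint of VE ⇒ Z = (0, 1/2)
2·[MEZ] = -5/6, 2·[WZC] = -6
[MEZ]:[WZC] = -5/6:-6 = 5/36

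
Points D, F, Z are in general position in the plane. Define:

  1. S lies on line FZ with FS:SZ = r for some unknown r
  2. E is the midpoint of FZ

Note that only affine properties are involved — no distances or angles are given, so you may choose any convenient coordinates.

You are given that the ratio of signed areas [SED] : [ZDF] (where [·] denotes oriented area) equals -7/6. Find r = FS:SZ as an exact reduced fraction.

r = -5/2

Work in coordinates with D = (0, 0), F = (1, 0), Z = (0, 1).
1. With FS:SZ = r, write λ = r/(r+1) so S = F + λ·(Z−F); S is affine-linear in λ
2. E is the midpoint of FZ ⇒ E = (1/2, 1/2)
Every point depending on S is an affine combination of S and λ-independent points, so each such coordinate is linear in λ; the λ² term in each signed area is a multiple of (Z−F)×(Z−F) = 0, so 2·[SED] and 2·[ZDF] are each linear in λ. Evaluating at λ=0 and λ=1:
  2·[SED] = −λ + 1/2,   2·[ZDF] = 1
So [SED]:[ZDF] = (−λ + 1/2) / (1). Setting this equal to -7/6:
  −λ + 1/2 = -7/6·(1)  ⇒  λ = 5/3
Then r = λ/(1−λ) = (5/3)/(-2/3) = -5/2. Check: with r = -5/2, S = (-2/3, 5/3) and [SED]:[ZDF] = -7/6 as required.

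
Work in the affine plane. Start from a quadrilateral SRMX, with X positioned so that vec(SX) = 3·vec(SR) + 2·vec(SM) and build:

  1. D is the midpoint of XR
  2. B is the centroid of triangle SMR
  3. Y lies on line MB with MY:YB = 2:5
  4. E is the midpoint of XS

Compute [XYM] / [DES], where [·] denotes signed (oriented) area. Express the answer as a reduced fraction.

Assign S = (0, 0), R = (1, 0), M = (0, 1), X = (3, 2) — the answer is frame-independent, so this choice is without loss of generality.
1. D is the midpoint of XR ⇒ D = (2, 1)
2. B is the centroid of triangle SMR ⇒ B = (1/3, 1/3)
3. Y lies on line MB with MY:YB = 2:5 ⇒ Y = (2/21, 17/21)
4. E is the midpoint of XS ⇒ E = (3/2, 1)
2·[XYM] = -2/3, 2·[DES] = 1/2
[XYM]:[DES] = -2/3:1/2 = -4/3

[XYM]:[DES] = -4/3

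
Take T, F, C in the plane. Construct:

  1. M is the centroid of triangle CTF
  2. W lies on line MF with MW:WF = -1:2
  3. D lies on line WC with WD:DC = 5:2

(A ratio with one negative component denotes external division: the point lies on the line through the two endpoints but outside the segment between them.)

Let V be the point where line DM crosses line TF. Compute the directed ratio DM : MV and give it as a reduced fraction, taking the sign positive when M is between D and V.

DM:MV = 12/7

Work in coordinates with T = (0, 0), F = (1, 0), C = (0, 1).
1. M is the centroid of triangle CTF ⇒ M = (1/3, 1/3)
2. W lies on line MF with MW:WF = -1:2 ⇒ W = (-1/3, 2/3)
3. D lies on line WC with WD:DC = 5:2 ⇒ D = (-2/21, 19/21)
line DM meets TF at V = (7/12, 0)
M = D + t·(V−D) with t = 12/19, so DM:MV = 12/19:7/19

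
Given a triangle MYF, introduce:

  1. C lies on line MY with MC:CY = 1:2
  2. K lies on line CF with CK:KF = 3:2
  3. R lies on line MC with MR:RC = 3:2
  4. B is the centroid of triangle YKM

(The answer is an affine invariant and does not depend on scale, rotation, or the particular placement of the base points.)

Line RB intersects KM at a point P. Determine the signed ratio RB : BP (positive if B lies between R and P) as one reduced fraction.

Choose coordinates M = (0, 0), Y = (1, 0), F = (0, 1).
1. C lies on line MY with MC:CY = 1:2 ⇒ C = (1/3, 0)
2. K lies on line CF with CK:KF = 3:2 ⇒ K = (2/15, 3/5)
3. R lies on line MC with MR:RC = 3:2 ⇒ R = (1/5, 0)
4. B is the centroid of triangle YKM ⇒ B = (17/45, 1/5)
line RB meets KM at P = (-1/15, -3/10)
B = R + t·(P−R) with t = -2/3, so RB:BP = -2/3:5/3

RB:BP = -2/5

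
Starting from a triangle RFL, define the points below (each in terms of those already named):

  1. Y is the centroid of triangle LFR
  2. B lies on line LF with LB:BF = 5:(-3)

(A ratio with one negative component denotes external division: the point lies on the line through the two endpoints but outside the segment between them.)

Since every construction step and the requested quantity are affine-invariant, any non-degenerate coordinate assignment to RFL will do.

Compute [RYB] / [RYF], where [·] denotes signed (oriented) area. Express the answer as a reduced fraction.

[RYB]:[RYF] = 4

Set R = (0, 0), F = (1, 0), L = (0, 1); any affine frame gives the same invariant.
1. Y is the centroid of triangle LFR ⇒ Y = (1/3, 1/3)
2. B lies on line LF with LB:BF = 5:(-3) ⇒ B = (5/2, -3/2)
2·[RYB] = -4/3, 2·[RYF] = -1/3
[RYB]:[RYF] = -4/3:-1/3 = 4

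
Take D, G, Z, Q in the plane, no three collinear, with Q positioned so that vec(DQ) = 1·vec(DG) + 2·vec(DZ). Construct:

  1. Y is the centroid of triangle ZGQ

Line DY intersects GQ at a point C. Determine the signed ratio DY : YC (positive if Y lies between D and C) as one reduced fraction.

Assign D = (0, 0), G = (1, 0), Z = (0, 1), Q = (1, 2) — the answer is frame-independent, so this choice is without loss of generality.
1. Y is the centroid of triangle ZGQ ⇒ Y = (2/3, 1)
line DY meets GQ at C = (1, 3/2)
Y = D + t·(C−D) with t = 2/3, so DY:YC = 2/3:1/3

DY:YC = 2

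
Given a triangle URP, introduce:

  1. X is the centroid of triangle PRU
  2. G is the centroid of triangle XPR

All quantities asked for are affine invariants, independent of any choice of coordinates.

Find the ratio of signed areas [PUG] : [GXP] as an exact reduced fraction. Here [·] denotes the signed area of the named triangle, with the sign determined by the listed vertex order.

Work in coordinates with U = (0, 0), R = (1, 0), P = (0, 1).
1. X is the centroid of triangle PRU ⇒ X = (1/3, 1/3)
2. G is the centroid of triangle XPR ⇒ G = (4/9, 4/9)
2·[PUG] = 4/9, 2·[GXP] = -1/9
[PUG]:[GXP] = 4/9:-1/9 = -4

[PUG]:[GXP] = -4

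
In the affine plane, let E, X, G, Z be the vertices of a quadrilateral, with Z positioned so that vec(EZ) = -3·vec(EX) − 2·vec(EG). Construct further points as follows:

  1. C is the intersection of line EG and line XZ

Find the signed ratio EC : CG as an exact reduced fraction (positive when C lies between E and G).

Assign E = (0, 0), X = (1, 0), G = (0, 1), Z = (-3, -2) — the answer is frame-independent, so this choice is without loss of generality.
1. C is the intersection of line EG and line XZ ⇒ C = (0, -1/2)
C = E + t·(G−E) with t = -1/2, so EC:CG = t:(1−t) = -1/2:3/2

EC:CG = -1/3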